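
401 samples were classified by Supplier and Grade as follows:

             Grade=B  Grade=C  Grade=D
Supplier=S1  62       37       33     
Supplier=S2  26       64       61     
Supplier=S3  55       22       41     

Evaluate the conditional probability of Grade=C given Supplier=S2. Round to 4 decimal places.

0.4238

Total with Supplier=S2: 26 + 64 + 61 = 151.
P(Grade=C | Supplier=S2) = 64/151 = 0.4238.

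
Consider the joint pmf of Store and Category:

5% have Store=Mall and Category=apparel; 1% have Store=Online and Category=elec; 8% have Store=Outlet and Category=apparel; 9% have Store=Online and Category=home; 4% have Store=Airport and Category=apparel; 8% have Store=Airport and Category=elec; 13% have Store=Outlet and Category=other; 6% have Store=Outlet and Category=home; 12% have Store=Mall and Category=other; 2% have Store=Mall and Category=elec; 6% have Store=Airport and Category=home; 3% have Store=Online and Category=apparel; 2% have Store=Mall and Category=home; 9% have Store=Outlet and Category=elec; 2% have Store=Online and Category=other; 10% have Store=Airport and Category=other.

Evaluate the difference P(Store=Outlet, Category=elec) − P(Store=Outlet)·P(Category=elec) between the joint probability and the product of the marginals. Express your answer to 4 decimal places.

0.0180

P(Store=Outlet) = 0.08 + 0.09 + 0.06 + 0.13 = 0.36.
P(Category=elec) = 0.02 + 0.08 + 0.09 + 0.01 = 0.20.
P(Store=Outlet, Category=elec) − P(Store=Outlet)P(Category=elec) = 0.09 − 0.36×0.20 = 0.0180.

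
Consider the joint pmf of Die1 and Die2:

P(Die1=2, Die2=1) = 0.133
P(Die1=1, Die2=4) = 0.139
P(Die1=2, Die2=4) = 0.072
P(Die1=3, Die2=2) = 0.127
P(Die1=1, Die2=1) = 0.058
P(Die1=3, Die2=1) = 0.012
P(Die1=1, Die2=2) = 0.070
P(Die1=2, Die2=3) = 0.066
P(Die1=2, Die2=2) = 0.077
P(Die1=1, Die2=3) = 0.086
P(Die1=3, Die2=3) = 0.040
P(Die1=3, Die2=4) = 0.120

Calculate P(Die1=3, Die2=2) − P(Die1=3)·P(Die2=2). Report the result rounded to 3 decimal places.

P(Die1=3) = 0.012 + 0.127 + 0.040 + 0.120 = 0.299.
P(Die2=2) = 0.070 + 0.077 + 0.127 = 0.274.
P(Die1=3, Die2=2) − P(Die1=3)P(Die2=2) = 0.127 − 0.299×0.274 = 0.045.

0.045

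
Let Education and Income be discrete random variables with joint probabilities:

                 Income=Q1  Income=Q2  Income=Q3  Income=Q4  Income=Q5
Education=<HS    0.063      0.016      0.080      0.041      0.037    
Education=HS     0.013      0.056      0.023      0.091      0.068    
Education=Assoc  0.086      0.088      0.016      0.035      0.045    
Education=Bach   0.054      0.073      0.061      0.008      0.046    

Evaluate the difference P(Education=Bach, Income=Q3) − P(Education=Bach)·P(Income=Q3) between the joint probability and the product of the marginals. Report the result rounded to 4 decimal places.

P(Education=Bach) = 0.054 + 0.073 + 0.061 + 0.008 + 0.046 = 0.242.
P(Income=Q3) = 0.080 + 0.023 + 0.016 + 0.061 = 0.180.
P(Education=Bach, Income=Q3) − P(Education=Bach)P(Income=Q3) = 0.061 − 0.242×0.180 = 0.0174.

0.0174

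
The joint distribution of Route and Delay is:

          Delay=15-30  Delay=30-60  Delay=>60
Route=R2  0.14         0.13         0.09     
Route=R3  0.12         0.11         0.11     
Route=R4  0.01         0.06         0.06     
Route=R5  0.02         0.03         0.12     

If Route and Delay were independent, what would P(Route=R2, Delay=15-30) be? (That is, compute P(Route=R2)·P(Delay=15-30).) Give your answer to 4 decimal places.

P(Route=R2) = 0.14 + 0.13 + 0.09 = 0.36.
P(Delay=15-30) = 0.14 + 0.12 + 0.01 + 0.02 = 0.29.
Product: 0.36 × 0.29 = 0.1044.

0.1044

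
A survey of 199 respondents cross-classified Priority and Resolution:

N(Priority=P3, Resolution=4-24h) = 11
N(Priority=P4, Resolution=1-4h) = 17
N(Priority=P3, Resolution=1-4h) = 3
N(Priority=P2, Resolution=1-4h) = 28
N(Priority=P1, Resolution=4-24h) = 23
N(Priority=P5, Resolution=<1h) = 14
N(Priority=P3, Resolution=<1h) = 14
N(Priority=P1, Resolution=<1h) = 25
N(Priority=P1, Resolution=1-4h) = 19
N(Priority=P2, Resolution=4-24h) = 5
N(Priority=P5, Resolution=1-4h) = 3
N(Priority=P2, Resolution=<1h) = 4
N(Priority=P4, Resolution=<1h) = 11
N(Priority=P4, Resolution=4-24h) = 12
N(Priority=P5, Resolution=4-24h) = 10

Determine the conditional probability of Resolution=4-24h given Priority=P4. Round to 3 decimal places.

0.300

Total with Priority=P4: 11 + 17 + 12 = 40.
P(Resolution=4-24h | Priority=P4) = 12/40 = 0.300.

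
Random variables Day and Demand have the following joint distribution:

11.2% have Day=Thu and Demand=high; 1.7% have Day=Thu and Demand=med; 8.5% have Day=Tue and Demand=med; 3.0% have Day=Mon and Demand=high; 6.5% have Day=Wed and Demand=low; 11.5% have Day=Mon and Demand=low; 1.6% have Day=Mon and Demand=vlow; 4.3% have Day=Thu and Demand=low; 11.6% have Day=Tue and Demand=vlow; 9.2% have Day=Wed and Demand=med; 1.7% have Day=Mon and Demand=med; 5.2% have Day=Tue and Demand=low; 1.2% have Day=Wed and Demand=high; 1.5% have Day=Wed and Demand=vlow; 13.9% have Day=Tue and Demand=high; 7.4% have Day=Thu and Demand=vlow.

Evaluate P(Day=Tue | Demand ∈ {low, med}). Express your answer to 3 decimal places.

0.282

P(Demand=low) = 0.115 + 0.052 + 0.065 + 0.043 = 0.275.
P(Demand=med) = 0.017 + 0.085 + 0.092 + 0.017 = 0.211.
P(Demand ∈ {low, med}) = 0.275 + 0.211 = 0.486; P(Day=Tue, Demand ∈ {low, med}) = 0.052 + 0.085 = 0.137.
P(Day=Tue | Demand ∈ {low, med}) = 0.137/0.486 = 0.282.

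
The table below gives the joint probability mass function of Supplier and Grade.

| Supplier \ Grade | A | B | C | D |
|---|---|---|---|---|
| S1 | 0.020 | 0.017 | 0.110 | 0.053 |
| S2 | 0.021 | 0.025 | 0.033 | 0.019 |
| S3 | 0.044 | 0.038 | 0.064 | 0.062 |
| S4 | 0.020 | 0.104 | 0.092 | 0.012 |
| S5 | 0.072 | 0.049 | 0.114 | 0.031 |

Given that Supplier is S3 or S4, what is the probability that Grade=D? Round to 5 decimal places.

0.16972

P(Supplier=S3) = 0.044 + 0.038 + 0.064 + 0.062 = 0.208.
P(Supplier=S4) = 0.020 + 0.104 + 0.092 + 0.012 = 0.228.
P(Supplier ∈ {S3, S4}) = 0.208 + 0.228 = 0.436; P(Grade=D, Supplier ∈ {S3, S4}) = 0.062 + 0.012 = 0.074.
P(Grade=D | Supplier ∈ {S3, S4}) = 0.074/0.436 = 0.16972.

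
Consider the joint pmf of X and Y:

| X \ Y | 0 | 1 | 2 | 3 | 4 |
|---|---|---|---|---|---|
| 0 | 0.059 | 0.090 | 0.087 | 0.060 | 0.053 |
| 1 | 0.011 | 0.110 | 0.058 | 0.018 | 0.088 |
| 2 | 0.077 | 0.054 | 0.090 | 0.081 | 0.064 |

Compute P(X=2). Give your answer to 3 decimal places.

0.366

P(X=2) = 0.077 + 0.054 + 0.090 + 0.081 + 0.064 = 0.366.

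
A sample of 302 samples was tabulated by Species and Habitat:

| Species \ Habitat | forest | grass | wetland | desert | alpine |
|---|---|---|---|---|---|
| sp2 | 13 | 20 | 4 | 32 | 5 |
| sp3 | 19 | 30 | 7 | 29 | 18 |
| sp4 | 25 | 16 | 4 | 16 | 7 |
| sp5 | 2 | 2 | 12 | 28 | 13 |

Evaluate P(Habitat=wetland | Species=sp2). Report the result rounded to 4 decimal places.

0.0541

Total with Species=sp2: 13 + 20 + 4 + 32 + 5 = 74.
P(Habitat=wetland | Species=sp2) = 4/74 = 0.0541.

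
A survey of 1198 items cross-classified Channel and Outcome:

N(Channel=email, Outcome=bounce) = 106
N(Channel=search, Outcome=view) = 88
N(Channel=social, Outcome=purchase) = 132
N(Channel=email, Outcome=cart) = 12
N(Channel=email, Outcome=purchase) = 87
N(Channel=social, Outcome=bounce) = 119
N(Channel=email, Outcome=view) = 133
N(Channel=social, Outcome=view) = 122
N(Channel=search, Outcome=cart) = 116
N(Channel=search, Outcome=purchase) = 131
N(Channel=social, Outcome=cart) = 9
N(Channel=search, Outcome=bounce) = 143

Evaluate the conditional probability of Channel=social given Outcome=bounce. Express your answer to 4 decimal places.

Total with Outcome=bounce: 106 + 143 + 119 = 368.
P(Channel=social | Outcome=bounce) = 119/368 = 0.3234.

0.3234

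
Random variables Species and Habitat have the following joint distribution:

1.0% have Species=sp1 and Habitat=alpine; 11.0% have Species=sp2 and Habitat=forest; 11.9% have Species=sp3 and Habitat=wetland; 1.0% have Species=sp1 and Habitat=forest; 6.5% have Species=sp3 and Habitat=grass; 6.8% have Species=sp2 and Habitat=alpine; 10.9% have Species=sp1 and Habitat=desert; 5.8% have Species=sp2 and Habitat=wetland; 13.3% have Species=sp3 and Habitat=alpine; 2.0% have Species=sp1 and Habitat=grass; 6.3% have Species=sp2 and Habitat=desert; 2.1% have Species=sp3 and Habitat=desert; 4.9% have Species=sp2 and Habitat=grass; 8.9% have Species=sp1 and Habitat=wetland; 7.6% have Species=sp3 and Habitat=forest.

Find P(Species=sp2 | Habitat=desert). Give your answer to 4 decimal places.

P(Habitat=desert) = 0.109 + 0.063 + 0.021 = 0.193.
P(Species=sp2 | Habitat=desert) = 0.063/0.193 = 0.3264.

0.3264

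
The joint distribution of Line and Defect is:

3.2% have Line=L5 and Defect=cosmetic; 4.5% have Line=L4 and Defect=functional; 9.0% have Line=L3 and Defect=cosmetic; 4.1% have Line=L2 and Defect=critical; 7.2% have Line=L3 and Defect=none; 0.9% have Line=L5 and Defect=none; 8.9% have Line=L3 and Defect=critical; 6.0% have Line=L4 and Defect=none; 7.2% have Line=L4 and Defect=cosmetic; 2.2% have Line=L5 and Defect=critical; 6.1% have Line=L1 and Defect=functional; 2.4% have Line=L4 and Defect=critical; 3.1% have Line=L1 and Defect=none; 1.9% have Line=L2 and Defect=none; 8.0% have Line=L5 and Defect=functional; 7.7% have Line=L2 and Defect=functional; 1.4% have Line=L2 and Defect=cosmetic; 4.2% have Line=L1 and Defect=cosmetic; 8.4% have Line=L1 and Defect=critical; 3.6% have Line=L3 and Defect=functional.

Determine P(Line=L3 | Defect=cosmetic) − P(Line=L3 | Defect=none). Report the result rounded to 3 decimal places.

P(Defect=cosmetic) = 0.042 + 0.014 + 0.090 + 0.072 + 0.032 = 0.250; P(Line=L3 | Defect=cosmetic) = 0.090/0.250 = 0.3600.
P(Defect=none) = 0.031 + 0.019 + 0.072 + 0.060 + 0.009 = 0.191; P(Line=L3 | Defect=none) = 0.072/0.191 = 0.3770.
Difference = -0.017.

-0.017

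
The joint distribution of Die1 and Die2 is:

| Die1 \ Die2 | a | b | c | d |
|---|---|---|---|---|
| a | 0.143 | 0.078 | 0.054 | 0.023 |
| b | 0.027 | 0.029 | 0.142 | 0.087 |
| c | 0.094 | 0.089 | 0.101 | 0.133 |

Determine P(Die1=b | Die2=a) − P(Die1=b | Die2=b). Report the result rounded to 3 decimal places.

-0.046

P(Die2=a) = 0.143 + 0.027 + 0.094 = 0.264; P(Die1=b | Die2=a) = 0.027/0.264 = 0.1023.
P(Die2=b) = 0.078 + 0.029 + 0.089 = 0.196; P(Die1=b | Die2=b) = 0.029/0.196 = 0.1480.
Difference = -0.046.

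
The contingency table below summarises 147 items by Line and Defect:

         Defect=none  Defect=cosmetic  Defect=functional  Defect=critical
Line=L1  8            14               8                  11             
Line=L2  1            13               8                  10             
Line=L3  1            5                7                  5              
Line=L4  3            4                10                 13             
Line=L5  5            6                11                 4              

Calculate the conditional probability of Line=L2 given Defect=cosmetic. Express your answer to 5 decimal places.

Total with Defect=cosmetic: 14 + 13 + 5 + 4 + 6 = 42.
P(Line=L2 | Defect=cosmetic) = 13/42 = 0.30952.

0.30952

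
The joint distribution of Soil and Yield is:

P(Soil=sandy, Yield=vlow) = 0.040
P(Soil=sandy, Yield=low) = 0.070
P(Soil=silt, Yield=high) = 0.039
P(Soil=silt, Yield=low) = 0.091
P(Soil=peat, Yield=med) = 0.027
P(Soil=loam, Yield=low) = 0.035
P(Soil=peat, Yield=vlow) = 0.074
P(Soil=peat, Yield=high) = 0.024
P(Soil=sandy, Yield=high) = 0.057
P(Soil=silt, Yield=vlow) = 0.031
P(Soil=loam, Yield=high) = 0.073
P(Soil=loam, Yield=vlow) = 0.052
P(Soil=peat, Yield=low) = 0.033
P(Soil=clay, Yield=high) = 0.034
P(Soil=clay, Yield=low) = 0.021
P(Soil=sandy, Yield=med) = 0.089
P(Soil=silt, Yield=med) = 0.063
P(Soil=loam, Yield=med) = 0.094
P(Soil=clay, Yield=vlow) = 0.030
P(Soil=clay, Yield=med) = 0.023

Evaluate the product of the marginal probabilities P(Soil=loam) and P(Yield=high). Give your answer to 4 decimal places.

0.0577

P(Soil=loam) = 0.052 + 0.035 + 0.094 + 0.073 = 0.254.
P(Yield=high) = 0.057 + 0.073 + 0.034 + 0.039 + 0.024 = 0.227.
Product: 0.254 × 0.227 = 0.0577.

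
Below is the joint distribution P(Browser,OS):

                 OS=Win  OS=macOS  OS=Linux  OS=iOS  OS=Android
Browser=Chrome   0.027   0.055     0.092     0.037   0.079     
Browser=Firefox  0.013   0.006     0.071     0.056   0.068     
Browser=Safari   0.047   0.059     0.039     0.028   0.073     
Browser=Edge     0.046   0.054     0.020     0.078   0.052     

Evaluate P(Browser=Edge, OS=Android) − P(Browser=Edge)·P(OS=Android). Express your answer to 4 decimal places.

-0.0160

P(Browser=Edge) = 0.046 + 0.054 + 0.020 + 0.078 + 0.052 = 0.250.
P(OS=Android) = 0.079 + 0.068 + 0.073 + 0.052 = 0.272.
P(Browser=Edge, OS=Android) − P(Browser=Edge)P(OS=Android) = 0.052 − 0.250×0.272 = -0.0160.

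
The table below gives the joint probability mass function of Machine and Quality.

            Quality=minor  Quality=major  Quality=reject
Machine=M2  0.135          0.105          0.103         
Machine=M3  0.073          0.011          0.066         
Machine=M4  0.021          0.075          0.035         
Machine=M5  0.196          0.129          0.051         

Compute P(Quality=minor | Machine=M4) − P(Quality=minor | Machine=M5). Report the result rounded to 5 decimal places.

P(Machine=M4) = 0.021 + 0.075 + 0.035 = 0.131; P(Quality=minor | Machine=M4) = 0.021/0.131 = 0.160305.
P(Machine=M5) = 0.196 + 0.129 + 0.051 = 0.376; P(Quality=minor | Machine=M5) = 0.196/0.376 = 0.521277.
Difference = -0.36097.

-0.36097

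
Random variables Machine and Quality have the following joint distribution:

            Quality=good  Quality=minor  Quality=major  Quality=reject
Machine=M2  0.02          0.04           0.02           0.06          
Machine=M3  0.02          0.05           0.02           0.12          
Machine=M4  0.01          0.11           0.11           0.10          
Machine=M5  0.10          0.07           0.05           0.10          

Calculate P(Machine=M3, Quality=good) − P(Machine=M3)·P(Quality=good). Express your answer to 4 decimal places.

-0.0115

P(Machine=M3) = 0.02 + 0.05 + 0.02 + 0.12 = 0.21.
P(Quality=good) = 0.02 + 0.02 + 0.01 + 0.10 = 0.15.
P(Machine=M3, Quality=good) − P(Machine=M3)P(Quality=good) = 0.02 − 0.21×0.15 = -0.0115.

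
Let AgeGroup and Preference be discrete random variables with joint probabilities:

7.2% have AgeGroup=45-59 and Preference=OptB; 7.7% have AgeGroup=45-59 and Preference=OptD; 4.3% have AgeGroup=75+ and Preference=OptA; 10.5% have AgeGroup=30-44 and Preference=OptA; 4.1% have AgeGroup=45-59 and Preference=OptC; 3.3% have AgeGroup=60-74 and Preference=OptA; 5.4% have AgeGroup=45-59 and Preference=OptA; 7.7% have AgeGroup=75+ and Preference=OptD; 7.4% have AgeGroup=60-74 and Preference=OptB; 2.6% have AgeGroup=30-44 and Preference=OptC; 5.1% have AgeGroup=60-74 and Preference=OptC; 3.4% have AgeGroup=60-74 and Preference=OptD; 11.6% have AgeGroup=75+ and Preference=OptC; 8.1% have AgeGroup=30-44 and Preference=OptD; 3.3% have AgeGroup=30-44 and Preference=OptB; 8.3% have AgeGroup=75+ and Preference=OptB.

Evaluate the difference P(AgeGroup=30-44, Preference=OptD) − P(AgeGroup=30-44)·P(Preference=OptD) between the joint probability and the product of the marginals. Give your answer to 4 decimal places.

P(AgeGroup=30-44) = 0.105 + 0.033 + 0.026 + 0.081 = 0.245.
P(Preference=OptD) = 0.081 + 0.077 + 0.034 + 0.077 = 0.269.
P(AgeGroup=30-44, Preference=OptD) − P(AgeGroup=30-44)P(Preference=OptD) = 0.081 − 0.245×0.269 = 0.0151.

0.0151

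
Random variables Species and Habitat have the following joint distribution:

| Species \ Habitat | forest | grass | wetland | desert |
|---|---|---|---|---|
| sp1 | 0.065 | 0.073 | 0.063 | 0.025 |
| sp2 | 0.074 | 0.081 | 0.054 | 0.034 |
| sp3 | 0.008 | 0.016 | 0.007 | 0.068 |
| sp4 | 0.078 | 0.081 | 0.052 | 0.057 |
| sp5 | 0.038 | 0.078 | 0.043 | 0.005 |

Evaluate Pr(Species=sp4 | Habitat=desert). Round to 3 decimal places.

0.302

P(Habitat=desert) = 0.025 + 0.034 + 0.068 + 0.057 + 0.005 = 0.189.
P(Species=sp4 | Habitat=desert) = 0.057/0.189 = 0.302.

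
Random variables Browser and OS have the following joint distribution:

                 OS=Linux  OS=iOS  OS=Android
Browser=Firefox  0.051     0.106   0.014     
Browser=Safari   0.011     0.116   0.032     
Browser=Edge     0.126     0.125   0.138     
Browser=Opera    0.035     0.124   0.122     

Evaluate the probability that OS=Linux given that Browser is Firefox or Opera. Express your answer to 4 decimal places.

P(Browser=Firefox) = 0.051 + 0.106 + 0.014 = 0.171.
P(Browser=Opera) = 0.035 + 0.124 + 0.122 = 0.281.
P(Browser ∈ {Firefox, Opera}) = 0.171 + 0.281 = 0.452; P(OS=Linux, Browser ∈ {Firefox, Opera}) = 0.051 + 0.035 = 0.086.
P(OS=Linux | Browser ∈ {Firefox, Opera}) = 0.086/0.452 = 0.1903.

0.1903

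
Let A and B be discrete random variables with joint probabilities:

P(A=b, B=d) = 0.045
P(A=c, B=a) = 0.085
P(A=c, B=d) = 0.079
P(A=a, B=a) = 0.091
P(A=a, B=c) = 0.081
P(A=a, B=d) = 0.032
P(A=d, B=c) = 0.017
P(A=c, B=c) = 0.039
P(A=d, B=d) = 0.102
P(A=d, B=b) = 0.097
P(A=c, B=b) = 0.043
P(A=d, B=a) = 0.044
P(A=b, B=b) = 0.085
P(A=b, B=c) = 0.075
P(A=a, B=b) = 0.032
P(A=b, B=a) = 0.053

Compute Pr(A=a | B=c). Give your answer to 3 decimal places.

P(B=c) = 0.081 + 0.075 + 0.039 + 0.017 = 0.212.
P(A=a | B=c) = 0.081/0.212 = 0.382.

0.382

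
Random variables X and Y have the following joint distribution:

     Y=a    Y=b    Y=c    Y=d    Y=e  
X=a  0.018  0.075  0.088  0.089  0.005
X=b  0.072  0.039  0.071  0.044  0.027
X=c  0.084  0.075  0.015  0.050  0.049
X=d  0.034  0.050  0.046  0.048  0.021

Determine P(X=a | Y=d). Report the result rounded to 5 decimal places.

0.38528

P(Y=d) = 0.089 + 0.044 + 0.050 + 0.048 = 0.231.
P(X=a | Y=d) = 0.089/0.231 = 0.38528.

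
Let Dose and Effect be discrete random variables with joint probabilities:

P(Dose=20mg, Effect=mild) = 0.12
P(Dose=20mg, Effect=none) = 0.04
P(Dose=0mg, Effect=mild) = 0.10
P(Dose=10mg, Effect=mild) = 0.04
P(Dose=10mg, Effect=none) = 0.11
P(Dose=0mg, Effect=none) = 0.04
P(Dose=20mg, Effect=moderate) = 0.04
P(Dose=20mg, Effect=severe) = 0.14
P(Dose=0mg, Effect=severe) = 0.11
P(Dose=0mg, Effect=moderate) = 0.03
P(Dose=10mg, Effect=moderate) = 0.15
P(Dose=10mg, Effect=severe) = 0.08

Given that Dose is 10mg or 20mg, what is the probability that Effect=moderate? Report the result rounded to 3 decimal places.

P(Dose=10mg) = 0.11 + 0.04 + 0.15 + 0.08 = 0.38.
P(Dose=20mg) = 0.04 + 0.12 + 0.04 + 0.14 = 0.34.
P(Dose ∈ {10mg, 20mg}) = 0.38 + 0.34 = 0.72; P(Effect=moderate, Dose ∈ {10mg, 20mg}) = 0.15 + 0.04 = 0.19.
P(Effect=moderate | Dose ∈ {10mg, 20mg}) = 0.19/0.72 = 0.264.

0.264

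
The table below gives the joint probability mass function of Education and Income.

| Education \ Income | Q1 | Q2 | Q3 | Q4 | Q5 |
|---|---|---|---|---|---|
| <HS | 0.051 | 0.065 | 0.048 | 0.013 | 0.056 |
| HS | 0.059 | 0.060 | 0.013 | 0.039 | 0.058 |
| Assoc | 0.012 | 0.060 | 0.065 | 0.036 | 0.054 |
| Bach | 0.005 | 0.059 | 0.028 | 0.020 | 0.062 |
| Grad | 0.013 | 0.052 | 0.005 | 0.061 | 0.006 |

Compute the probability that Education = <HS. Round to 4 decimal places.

0.2330

P(Education=<HS) = 0.051 + 0.065 + 0.048 + 0.013 + 0.056 = 0.233.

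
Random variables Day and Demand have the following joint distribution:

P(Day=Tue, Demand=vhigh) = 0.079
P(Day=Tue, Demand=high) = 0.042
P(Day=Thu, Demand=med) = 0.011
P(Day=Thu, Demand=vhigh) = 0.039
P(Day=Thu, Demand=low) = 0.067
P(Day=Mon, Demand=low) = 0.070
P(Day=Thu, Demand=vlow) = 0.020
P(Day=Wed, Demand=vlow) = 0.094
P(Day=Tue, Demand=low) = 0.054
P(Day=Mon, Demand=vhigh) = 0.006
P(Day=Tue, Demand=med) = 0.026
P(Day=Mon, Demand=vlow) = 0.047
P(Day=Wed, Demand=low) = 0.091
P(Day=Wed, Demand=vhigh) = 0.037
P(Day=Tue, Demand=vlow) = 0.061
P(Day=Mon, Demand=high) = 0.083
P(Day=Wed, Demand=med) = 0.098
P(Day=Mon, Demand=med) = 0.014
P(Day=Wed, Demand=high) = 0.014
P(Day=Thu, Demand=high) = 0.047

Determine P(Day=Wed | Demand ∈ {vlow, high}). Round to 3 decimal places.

P(Demand=vlow) = 0.047 + 0.061 + 0.094 + 0.020 = 0.222.
P(Demand=high) = 0.083 + 0.042 + 0.014 + 0.047 = 0.186.
P(Demand ∈ {vlow, high}) = 0.222 + 0.186 = 0.408; P(Day=Wed, Demand ∈ {vlow, high}) = 0.094 + 0.014 = 0.108.
P(Day=Wed | Demand ∈ {vlow, high}) = 0.108/0.408 = 0.265.

0.265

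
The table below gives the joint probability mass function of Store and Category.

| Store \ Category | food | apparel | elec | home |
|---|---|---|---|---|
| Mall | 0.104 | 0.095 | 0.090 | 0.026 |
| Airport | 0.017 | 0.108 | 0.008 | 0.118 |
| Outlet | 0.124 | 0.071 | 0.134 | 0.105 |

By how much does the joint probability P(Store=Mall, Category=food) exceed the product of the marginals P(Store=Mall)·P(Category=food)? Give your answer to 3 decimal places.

0.027

P(Store=Mall) = 0.104 + 0.095 + 0.090 + 0.026 = 0.315.
P(Category=food) = 0.104 + 0.017 + 0.124 = 0.245.
P(Store=Mall, Category=food) − P(Store=Mall)P(Category=food) = 0.104 − 0.315×0.245 = 0.027.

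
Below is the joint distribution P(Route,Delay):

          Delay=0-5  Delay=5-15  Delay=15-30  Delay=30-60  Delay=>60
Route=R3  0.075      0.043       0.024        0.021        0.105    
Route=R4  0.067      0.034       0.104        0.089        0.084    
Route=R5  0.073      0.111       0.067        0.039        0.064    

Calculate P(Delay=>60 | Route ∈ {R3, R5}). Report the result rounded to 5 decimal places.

P(Route=R3) = 0.075 + 0.043 + 0.024 + 0.021 + 0.105 = 0.268.
P(Route=R5) = 0.073 + 0.111 + 0.067 + 0.039 + 0.064 = 0.354.
P(Route ∈ {R3, R5}) = 0.268 + 0.354 = 0.622; P(Delay=>60, Route ∈ {R3, R5}) = 0.105 + 0.064 = 0.169.
P(Delay=>60 | Route ∈ {R3, R5}) = 0.169/0.622 = 0.27170.

0.27170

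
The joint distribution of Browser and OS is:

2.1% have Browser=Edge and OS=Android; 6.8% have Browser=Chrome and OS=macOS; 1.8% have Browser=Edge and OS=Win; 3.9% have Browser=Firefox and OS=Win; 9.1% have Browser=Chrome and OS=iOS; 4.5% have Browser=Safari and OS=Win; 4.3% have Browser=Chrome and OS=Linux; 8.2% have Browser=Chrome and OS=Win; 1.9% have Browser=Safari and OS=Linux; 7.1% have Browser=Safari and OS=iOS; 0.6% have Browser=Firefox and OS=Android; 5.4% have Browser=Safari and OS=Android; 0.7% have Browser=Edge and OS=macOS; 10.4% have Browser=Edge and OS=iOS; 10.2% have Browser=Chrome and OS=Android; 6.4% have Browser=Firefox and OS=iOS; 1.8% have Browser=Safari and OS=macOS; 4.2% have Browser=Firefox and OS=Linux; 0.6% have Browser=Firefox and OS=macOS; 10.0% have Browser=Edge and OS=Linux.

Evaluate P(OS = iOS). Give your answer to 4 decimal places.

0.3300

P(OS=iOS) = 0.091 + 0.064 + 0.071 + 0.104 = 0.330.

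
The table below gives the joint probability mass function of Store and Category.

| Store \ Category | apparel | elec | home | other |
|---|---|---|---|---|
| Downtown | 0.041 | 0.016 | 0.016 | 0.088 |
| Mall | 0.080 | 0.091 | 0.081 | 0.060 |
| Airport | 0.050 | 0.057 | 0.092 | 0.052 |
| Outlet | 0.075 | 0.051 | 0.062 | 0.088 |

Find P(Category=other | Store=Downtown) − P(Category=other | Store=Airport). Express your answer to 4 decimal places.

P(Store=Downtown) = 0.041 + 0.016 + 0.016 + 0.088 = 0.161; P(Category=other | Store=Downtown) = 0.088/0.161 = 0.54658.
P(Store=Airport) = 0.050 + 0.057 + 0.092 + 0.052 = 0.251; P(Category=other | Store=Airport) = 0.052/0.251 = 0.20717.
Difference = 0.3394.

0.3394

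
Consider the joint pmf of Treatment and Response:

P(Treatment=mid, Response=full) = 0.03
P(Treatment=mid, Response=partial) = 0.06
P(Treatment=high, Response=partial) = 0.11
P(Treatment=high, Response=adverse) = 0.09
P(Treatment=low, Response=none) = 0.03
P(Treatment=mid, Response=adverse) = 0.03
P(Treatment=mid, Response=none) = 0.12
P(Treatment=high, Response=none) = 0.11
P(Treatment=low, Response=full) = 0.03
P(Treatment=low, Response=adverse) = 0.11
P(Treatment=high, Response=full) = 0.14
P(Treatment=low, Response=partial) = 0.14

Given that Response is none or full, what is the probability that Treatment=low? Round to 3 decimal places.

0.130

P(Response=none) = 0.03 + 0.12 + 0.11 = 0.26.
P(Response=full) = 0.03 + 0.03 + 0.14 = 0.20.
P(Response ∈ {none, full}) = 0.26 + 0.20 = 0.46; P(Treatment=low, Response ∈ {none, full}) = 0.03 + 0.03 = 0.06.
P(Treatment=low | Response ∈ {none, full}) = 0.06/0.46 = 0.130.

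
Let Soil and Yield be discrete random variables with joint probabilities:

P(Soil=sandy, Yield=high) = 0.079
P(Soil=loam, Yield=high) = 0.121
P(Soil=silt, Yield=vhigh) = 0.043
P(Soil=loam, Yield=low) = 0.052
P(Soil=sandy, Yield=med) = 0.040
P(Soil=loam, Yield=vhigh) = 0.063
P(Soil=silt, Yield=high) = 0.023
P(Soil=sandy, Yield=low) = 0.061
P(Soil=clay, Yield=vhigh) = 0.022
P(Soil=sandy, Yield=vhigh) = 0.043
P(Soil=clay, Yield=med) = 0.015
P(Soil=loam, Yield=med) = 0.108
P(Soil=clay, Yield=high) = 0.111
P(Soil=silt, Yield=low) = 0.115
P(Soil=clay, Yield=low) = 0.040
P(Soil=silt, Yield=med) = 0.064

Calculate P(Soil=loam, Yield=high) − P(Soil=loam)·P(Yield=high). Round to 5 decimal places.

0.00610

P(Soil=loam) = 0.052 + 0.108 + 0.121 + 0.063 = 0.344.
P(Yield=high) = 0.079 + 0.121 + 0.111 + 0.023 = 0.334.
P(Soil=loam, Yield=high) − P(Soil=loam)P(Yield=high) = 0.121 − 0.344×0.334 = 0.00610.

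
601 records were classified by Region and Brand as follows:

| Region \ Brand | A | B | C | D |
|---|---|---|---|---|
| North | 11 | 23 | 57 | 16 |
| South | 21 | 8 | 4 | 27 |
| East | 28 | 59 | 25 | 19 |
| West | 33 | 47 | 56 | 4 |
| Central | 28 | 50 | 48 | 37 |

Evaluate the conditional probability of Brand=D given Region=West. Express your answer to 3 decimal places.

0.029

Total with Region=West: 33 + 47 + 56 + 4 = 140.
P(Brand=D | Region=West) = 4/140 = 0.029.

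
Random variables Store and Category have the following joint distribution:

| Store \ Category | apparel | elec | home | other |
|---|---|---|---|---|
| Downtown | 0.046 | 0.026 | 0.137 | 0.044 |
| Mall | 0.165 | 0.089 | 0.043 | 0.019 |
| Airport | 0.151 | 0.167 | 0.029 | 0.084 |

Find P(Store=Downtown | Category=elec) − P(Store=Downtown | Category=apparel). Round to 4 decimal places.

P(Category=elec) = 0.026 + 0.089 + 0.167 = 0.282; P(Store=Downtown | Category=elec) = 0.026/0.282 = 0.09220.
P(Category=apparel) = 0.046 + 0.165 + 0.151 = 0.362; P(Store=Downtown | Category=apparel) = 0.046/0.362 = 0.12707.
Difference = -0.0349.

-0.0349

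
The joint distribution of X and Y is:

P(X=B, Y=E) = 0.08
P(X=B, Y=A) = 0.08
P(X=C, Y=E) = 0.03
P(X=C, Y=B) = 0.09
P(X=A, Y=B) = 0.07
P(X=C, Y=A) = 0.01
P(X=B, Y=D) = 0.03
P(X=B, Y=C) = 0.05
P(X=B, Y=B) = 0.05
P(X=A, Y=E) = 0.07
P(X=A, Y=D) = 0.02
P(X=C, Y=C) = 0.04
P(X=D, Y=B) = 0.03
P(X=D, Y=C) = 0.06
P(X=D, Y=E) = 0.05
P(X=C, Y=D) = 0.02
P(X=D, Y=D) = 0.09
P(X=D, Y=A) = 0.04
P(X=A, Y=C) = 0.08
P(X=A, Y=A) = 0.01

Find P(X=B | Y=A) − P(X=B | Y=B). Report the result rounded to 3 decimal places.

P(Y=A) = 0.01 + 0.08 + 0.01 + 0.04 = 0.14; P(X=B | Y=A) = 0.08/0.14 = 0.5714.
P(Y=B) = 0.07 + 0.05 + 0.09 + 0.03 = 0.24; P(X=B | Y=B) = 0.05/0.24 = 0.2083.
Difference = 0.363.

0.363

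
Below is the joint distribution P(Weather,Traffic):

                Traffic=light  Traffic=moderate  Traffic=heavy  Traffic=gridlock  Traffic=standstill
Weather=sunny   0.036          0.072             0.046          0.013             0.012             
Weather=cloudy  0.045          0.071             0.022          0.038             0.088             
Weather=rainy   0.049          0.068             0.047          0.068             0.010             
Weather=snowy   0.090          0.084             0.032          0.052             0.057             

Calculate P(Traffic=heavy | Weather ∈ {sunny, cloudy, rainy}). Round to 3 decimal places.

P(Weather=sunny) = 0.036 + 0.072 + 0.046 + 0.013 + 0.012 = 0.179.
P(Weather=cloudy) = 0.045 + 0.071 + 0.022 + 0.038 + 0.088 = 0.264.
P(Weather=rainy) = 0.049 + 0.068 + 0.047 + 0.068 + 0.010 = 0.242.
P(Weather ∈ {sunny, cloudy, rainy}) = 0.179 + 0.264 + 0.242 = 0.685; P(Traffic=heavy, Weather ∈ {sunny, cloudy, rainy}) = 0.046 + 0.022 + 0.047 = 0.115.
P(Traffic=heavy | Weather ∈ {sunny, cloudy, rainy}) = 0.115/0.685 = 0.168.

0.168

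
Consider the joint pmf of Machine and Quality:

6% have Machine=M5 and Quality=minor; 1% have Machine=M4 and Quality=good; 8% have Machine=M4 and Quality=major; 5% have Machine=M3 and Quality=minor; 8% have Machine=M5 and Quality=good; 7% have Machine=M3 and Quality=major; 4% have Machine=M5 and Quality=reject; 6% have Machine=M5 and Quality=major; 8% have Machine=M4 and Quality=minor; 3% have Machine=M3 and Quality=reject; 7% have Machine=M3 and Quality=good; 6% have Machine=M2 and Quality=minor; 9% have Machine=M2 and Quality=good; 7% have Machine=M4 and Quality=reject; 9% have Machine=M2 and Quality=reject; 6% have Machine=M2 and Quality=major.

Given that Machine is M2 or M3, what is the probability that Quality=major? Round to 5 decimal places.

0.25000

P(Machine=M2) = 0.09 + 0.06 + 0.06 + 0.09 = 0.30.
P(Machine=M3) = 0.07 + 0.05 + 0.07 + 0.03 = 0.22.
P(Machine ∈ {M2, M3}) = 0.30 + 0.22 = 0.52; P(Quality=major, Machine ∈ {M2, M3}) = 0.06 + 0.07 = 0.13.
P(Quality=major | Machine ∈ {M2, M3}) = 0.13/0.52 = 0.25000.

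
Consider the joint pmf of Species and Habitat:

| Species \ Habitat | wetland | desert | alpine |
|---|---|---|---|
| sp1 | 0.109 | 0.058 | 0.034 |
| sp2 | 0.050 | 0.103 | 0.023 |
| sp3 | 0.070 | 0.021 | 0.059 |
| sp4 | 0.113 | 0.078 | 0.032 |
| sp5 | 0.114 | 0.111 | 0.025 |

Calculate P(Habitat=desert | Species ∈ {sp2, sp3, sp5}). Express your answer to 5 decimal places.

P(Species=sp2) = 0.050 + 0.103 + 0.023 = 0.176.
P(Species=sp3) = 0.070 + 0.021 + 0.059 = 0.150.
P(Species=sp5) = 0.114 + 0.111 + 0.025 = 0.250.
P(Species ∈ {sp2, sp3, sp5}) = 0.176 + 0.150 + 0.250 = 0.576; P(Habitat=desert, Species ∈ {sp2, sp3, sp5}) = 0.103 + 0.021 + 0.111 = 0.235.
P(Habitat=desert | Species ∈ {sp2, sp3, sp5}) = 0.235/0.576 = 0.40799.

0.40799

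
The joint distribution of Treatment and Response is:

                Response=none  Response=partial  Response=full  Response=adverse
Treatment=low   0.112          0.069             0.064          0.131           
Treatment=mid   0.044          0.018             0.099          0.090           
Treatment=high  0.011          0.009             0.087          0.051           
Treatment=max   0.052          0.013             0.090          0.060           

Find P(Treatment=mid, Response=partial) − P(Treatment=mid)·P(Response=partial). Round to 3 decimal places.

-0.009

P(Treatment=mid) = 0.044 + 0.018 + 0.099 + 0.090 = 0.251.
P(Response=partial) = 0.069 + 0.018 + 0.009 + 0.013 = 0.109.
P(Treatment=mid, Response=partial) − P(Treatment=mid)P(Response=partial) = 0.018 − 0.251×0.109 = -0.009.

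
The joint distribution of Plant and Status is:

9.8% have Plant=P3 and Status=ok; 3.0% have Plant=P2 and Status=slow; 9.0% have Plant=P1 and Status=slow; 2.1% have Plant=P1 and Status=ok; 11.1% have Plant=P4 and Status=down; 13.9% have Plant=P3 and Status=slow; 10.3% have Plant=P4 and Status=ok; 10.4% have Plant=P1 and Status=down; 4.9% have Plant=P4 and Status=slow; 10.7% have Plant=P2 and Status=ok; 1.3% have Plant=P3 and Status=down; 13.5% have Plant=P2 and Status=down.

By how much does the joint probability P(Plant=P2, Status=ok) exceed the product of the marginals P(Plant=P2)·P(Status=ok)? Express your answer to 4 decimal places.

0.0175

P(Plant=P2) = 0.107 + 0.030 + 0.135 = 0.272.
P(Status=ok) = 0.021 + 0.107 + 0.098 + 0.103 = 0.329.
P(Plant=P2, Status=ok) − P(Plant=P2)P(Status=ok) = 0.107 − 0.272×0.329 = 0.0175.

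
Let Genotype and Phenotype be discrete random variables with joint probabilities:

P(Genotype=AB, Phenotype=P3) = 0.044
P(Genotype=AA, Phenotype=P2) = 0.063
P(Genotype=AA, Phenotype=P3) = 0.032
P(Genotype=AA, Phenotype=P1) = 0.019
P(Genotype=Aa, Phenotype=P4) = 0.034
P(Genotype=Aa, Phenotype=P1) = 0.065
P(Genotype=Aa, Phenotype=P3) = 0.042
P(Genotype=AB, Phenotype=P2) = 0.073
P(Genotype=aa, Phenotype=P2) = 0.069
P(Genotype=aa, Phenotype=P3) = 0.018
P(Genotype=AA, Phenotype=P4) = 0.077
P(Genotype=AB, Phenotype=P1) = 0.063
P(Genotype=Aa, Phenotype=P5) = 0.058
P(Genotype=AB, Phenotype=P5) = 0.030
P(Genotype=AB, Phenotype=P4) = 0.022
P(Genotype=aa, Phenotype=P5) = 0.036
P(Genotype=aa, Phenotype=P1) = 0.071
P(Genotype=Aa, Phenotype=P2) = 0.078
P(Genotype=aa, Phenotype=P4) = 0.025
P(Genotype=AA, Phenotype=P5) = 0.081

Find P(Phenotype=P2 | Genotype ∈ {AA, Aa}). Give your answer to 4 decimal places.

0.2568

P(Genotype=AA) = 0.019 + 0.063 + 0.032 + 0.077 + 0.081 = 0.272.
P(Genotype=Aa) = 0.065 + 0.078 + 0.042 + 0.034 + 0.058 = 0.277.
P(Genotype ∈ {AA, Aa}) = 0.272 + 0.277 = 0.549; P(Phenotype=P2, Genotype ∈ {AA, Aa}) = 0.063 + 0.078 = 0.141.
P(Phenotype=P2 | Genotype ∈ {AA, Aa}) = 0.141/0.549 = 0.2568.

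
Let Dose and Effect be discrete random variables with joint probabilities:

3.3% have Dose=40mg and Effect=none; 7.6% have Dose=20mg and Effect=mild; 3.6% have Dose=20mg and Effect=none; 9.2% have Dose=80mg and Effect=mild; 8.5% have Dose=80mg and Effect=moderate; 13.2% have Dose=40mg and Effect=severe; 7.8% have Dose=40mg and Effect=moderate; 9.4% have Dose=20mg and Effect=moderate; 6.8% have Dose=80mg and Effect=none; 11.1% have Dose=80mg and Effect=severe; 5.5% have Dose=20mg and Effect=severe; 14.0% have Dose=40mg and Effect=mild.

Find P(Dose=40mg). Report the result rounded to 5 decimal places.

0.38300

P(Dose=40mg) = 0.033 + 0.140 + 0.078 + 0.132 = 0.383.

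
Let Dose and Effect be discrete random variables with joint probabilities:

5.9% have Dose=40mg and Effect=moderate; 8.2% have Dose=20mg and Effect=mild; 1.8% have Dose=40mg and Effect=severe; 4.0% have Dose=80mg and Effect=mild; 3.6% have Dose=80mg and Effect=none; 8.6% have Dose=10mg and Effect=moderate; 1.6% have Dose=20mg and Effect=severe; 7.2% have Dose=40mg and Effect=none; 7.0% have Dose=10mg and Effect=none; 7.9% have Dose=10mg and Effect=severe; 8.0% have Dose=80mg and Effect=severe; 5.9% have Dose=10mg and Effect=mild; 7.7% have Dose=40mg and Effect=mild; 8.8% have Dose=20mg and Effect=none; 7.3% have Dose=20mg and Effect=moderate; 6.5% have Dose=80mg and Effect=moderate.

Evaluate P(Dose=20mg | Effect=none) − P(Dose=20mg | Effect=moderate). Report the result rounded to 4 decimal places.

P(Effect=none) = 0.070 + 0.088 + 0.072 + 0.036 = 0.266; P(Dose=20mg | Effect=none) = 0.088/0.266 = 0.33083.
P(Effect=moderate) = 0.086 + 0.073 + 0.059 + 0.065 = 0.283; P(Dose=20mg | Effect=moderate) = 0.073/0.283 = 0.25795.
Difference = 0.0729.

0.0729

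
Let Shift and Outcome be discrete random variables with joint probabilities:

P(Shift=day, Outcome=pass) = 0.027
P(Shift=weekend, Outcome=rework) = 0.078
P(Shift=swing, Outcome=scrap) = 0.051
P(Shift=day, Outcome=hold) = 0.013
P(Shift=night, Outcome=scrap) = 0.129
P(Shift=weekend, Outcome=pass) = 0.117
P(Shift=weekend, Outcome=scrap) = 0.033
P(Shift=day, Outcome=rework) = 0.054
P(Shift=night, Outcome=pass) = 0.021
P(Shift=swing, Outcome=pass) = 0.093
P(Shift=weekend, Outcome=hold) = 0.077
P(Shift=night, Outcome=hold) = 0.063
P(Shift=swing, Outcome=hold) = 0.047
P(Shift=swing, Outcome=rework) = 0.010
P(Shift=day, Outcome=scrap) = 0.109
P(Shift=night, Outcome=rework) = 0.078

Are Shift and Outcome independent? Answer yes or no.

P(Shift=weekend) = 0.305 and P(Outcome=scrap) = 0.322, so their product is 0.09821, but P(Shift=weekend, Outcome=scrap) = 0.033. Since these differ, Shift and Outcome are not independent.

no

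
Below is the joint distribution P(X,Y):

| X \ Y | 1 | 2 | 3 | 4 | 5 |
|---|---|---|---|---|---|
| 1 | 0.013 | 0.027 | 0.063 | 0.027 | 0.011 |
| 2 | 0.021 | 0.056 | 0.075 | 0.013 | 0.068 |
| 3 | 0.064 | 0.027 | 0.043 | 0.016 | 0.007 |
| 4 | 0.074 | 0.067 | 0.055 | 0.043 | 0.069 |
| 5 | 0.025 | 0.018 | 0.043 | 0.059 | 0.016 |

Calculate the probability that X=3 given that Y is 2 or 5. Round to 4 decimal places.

P(Y=2) = 0.027 + 0.056 + 0.027 + 0.067 + 0.018 = 0.195.
P(Y=5) = 0.011 + 0.068 + 0.007 + 0.069 + 0.016 = 0.171.
P(Y ∈ {2, 5}) = 0.195 + 0.171 = 0.366; P(X=3, Y ∈ {2, 5}) = 0.027 + 0.007 = 0.034.
P(X=3 | Y ∈ {2, 5}) = 0.034/0.366 = 0.0929.

0.0929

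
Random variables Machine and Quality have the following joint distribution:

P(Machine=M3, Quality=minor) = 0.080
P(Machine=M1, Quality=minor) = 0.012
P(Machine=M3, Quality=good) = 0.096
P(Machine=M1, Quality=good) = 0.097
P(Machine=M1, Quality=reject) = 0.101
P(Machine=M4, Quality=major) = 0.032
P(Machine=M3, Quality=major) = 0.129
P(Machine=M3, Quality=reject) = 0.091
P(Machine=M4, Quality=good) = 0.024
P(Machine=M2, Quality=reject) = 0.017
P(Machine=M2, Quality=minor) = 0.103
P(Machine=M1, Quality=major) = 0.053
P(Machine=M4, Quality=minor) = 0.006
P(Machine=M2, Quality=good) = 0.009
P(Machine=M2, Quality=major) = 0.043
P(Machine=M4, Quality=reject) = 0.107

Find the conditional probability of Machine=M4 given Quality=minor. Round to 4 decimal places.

P(Quality=minor) = 0.012 + 0.103 + 0.080 + 0.006 = 0.201.
P(Machine=M4 | Quality=minor) = 0.006/0.201 = 0.0299.

0.0299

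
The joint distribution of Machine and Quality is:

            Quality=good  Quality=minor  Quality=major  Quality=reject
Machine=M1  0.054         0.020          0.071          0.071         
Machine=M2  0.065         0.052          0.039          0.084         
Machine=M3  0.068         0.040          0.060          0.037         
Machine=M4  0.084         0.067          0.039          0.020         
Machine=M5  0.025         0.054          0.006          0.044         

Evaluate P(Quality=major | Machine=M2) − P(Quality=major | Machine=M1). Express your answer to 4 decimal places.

P(Machine=M2) = 0.065 + 0.052 + 0.039 + 0.084 = 0.240; P(Quality=major | Machine=M2) = 0.039/0.240 = 0.16250.
P(Machine=M1) = 0.054 + 0.020 + 0.071 + 0.071 = 0.216; P(Quality=major | Machine=M1) = 0.071/0.216 = 0.32870.
Difference = -0.1662.

-0.1662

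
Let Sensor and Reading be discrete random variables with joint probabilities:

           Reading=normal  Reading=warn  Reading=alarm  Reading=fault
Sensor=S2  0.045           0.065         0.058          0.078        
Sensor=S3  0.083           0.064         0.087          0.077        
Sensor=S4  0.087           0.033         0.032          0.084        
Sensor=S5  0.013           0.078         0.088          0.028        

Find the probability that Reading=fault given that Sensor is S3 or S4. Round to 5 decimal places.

0.29433

P(Sensor=S3) = 0.083 + 0.064 + 0.087 + 0.077 = 0.311.
P(Sensor=S4) = 0.087 + 0.033 + 0.032 + 0.084 = 0.236.
P(Sensor ∈ {S3, S4}) = 0.311 + 0.236 = 0.547; P(Reading=fault, Sensor ∈ {S3, S4}) = 0.077 + 0.084 = 0.161.
P(Reading=fault | Sensor ∈ {S3, S4}) = 0.161/0.547 = 0.29433.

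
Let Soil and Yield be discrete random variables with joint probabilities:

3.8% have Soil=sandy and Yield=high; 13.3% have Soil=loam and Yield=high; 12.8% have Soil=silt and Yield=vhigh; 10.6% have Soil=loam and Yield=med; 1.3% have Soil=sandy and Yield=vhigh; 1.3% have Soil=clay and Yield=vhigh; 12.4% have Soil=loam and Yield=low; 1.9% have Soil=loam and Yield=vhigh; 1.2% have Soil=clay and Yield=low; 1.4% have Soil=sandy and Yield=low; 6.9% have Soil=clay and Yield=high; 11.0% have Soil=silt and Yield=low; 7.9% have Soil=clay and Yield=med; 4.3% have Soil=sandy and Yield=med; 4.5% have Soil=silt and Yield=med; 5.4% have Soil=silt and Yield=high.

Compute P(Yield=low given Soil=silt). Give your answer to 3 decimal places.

P(Soil=silt) = 0.110 + 0.045 + 0.054 + 0.128 = 0.337.
P(Yield=low | Soil=silt) = 0.110/0.337 = 0.326.

0.326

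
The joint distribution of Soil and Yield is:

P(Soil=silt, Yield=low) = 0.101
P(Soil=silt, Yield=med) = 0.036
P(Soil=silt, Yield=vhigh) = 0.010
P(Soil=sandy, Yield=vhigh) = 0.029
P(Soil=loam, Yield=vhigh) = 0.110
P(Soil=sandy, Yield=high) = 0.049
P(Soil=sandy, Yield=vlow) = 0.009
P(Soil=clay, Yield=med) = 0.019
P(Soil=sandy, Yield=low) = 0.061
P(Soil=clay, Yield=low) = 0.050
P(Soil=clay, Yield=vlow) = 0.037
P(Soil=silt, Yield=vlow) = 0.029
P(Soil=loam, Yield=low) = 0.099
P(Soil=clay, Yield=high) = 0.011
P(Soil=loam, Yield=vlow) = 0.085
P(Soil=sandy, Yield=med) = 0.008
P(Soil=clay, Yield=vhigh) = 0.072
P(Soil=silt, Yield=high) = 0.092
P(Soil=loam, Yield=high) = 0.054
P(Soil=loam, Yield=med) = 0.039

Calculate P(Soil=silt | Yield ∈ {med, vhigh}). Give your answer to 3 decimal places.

P(Yield=med) = 0.008 + 0.039 + 0.019 + 0.036 = 0.102.
P(Yield=vhigh) = 0.029 + 0.110 + 0.072 + 0.010 = 0.221.
P(Yield ∈ {med, vhigh}) = 0.102 + 0.221 = 0.323; P(Soil=silt, Yield ∈ {med, vhigh}) = 0.036 + 0.010 = 0.046.
P(Soil=silt | Yield ∈ {med, vhigh}) = 0.046/0.323 = 0.142.

0.142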